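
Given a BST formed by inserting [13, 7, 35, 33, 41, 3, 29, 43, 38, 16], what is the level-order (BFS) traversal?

Tree insertion order: [13, 7, 35, 33, 41, 3, 29, 43, 38, 16]
Tree (level-order array): [13, 7, 35, 3, None, 33, 41, None, None, 29, None, 38, 43, 16]
BFS from the root, enqueuing left then right child of each popped node:
  queue [13] -> pop 13, enqueue [7, 35], visited so far: [13]
  queue [7, 35] -> pop 7, enqueue [3], visited so far: [13, 7]
  queue [35, 3] -> pop 35, enqueue [33, 41], visited so far: [13, 7, 35]
  queue [3, 33, 41] -> pop 3, enqueue [none], visited so far: [13, 7, 35, 3]
  queue [33, 41] -> pop 33, enqueue [29], visited so far: [13, 7, 35, 3, 33]
  queue [41, 29] -> pop 41, enqueue [38, 43], visited so far: [13, 7, 35, 3, 33, 41]
  queue [29, 38, 43] -> pop 29, enqueue [16], visited so far: [13, 7, 35, 3, 33, 41, 29]
  queue [38, 43, 16] -> pop 38, enqueue [none], visited so far: [13, 7, 35, 3, 33, 41, 29, 38]
  queue [43, 16] -> pop 43, enqueue [none], visited so far: [13, 7, 35, 3, 33, 41, 29, 38, 43]
  queue [16] -> pop 16, enqueue [none], visited so far: [13, 7, 35, 3, 33, 41, 29, 38, 43, 16]
Result: [13, 7, 35, 3, 33, 41, 29, 38, 43, 16]


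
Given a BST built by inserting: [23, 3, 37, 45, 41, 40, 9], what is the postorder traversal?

Tree insertion order: [23, 3, 37, 45, 41, 40, 9]
Tree (level-order array): [23, 3, 37, None, 9, None, 45, None, None, 41, None, 40]
Postorder traversal: [9, 3, 40, 41, 45, 37, 23]


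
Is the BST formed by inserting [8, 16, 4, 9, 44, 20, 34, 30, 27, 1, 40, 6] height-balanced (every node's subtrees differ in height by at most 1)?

Tree (level-order array): [8, 4, 16, 1, 6, 9, 44, None, None, None, None, None, None, 20, None, None, 34, 30, 40, 27]
Definition: a tree is height-balanced if, at every node, |h(left) - h(right)| <= 1 (empty subtree has height -1).
Bottom-up per-node check:
  node 1: h_left=-1, h_right=-1, diff=0 [OK], height=0
  node 6: h_left=-1, h_right=-1, diff=0 [OK], height=0
  node 4: h_left=0, h_right=0, diff=0 [OK], height=1
  node 9: h_left=-1, h_right=-1, diff=0 [OK], height=0
  node 27: h_left=-1, h_right=-1, diff=0 [OK], height=0
  node 30: h_left=0, h_right=-1, diff=1 [OK], height=1
  node 40: h_left=-1, h_right=-1, diff=0 [OK], height=0
  node 34: h_left=1, h_right=0, diff=1 [OK], height=2
  node 20: h_left=-1, h_right=2, diff=3 [FAIL (|-1-2|=3 > 1)], height=3
  node 44: h_left=3, h_right=-1, diff=4 [FAIL (|3--1|=4 > 1)], height=4
  node 16: h_left=0, h_right=4, diff=4 [FAIL (|0-4|=4 > 1)], height=5
  node 8: h_left=1, h_right=5, diff=4 [FAIL (|1-5|=4 > 1)], height=6
Node 20 violates the condition: |-1 - 2| = 3 > 1.
Result: Not balanced


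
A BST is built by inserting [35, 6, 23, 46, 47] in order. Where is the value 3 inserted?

Starting tree (level order): [35, 6, 46, None, 23, None, 47]
Insertion path: 35 -> 6
Result: insert 3 as left child of 6
Final tree (level order): [35, 6, 46, 3, 23, None, 47]


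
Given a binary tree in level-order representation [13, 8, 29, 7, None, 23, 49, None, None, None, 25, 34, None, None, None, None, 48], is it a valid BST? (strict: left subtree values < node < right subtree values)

Level-order array: [13, 8, 29, 7, None, 23, 49, None, None, None, 25, 34, None, None, None, None, 48]
Validate using subtree bounds (lo, hi): at each node, require lo < value < hi,
then recurse left with hi=value and right with lo=value.
Preorder trace (stopping at first violation):
  at node 13 with bounds (-inf, +inf): OK
  at node 8 with bounds (-inf, 13): OK
  at node 7 with bounds (-inf, 8): OK
  at node 29 with bounds (13, +inf): OK
  at node 23 with bounds (13, 29): OK
  at node 25 with bounds (23, 29): OK
  at node 49 with bounds (29, +inf): OK
  at node 34 with bounds (29, 49): OK
  at node 48 with bounds (34, 49): OK
No violation found at any node.
Result: Valid BST


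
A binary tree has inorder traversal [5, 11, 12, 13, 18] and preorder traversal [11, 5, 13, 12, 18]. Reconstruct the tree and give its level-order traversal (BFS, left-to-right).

Inorder:  [5, 11, 12, 13, 18]
Preorder: [11, 5, 13, 12, 18]
Algorithm: preorder visits root first, so consume preorder in order;
for each root, split the current inorder slice at that value into
left-subtree inorder and right-subtree inorder, then recurse.
Recursive splits:
  root=11; inorder splits into left=[5], right=[12, 13, 18]
  root=5; inorder splits into left=[], right=[]
  root=13; inorder splits into left=[12], right=[18]
  root=12; inorder splits into left=[], right=[]
  root=18; inorder splits into left=[], right=[]
Reconstructed level-order: [11, 5, 13, 12, 18]


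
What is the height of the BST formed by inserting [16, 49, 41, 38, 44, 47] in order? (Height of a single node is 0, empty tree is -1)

Insertion order: [16, 49, 41, 38, 44, 47]
Tree (level-order array): [16, None, 49, 41, None, 38, 44, None, None, None, 47]
Compute height bottom-up (empty subtree = -1):
  height(38) = 1 + max(-1, -1) = 0
  height(47) = 1 + max(-1, -1) = 0
  height(44) = 1 + max(-1, 0) = 1
  height(41) = 1 + max(0, 1) = 2
  height(49) = 1 + max(2, -1) = 3
  height(16) = 1 + max(-1, 3) = 4
Height = 4


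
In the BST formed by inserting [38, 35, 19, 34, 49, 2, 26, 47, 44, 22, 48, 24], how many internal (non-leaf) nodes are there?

Tree built from: [38, 35, 19, 34, 49, 2, 26, 47, 44, 22, 48, 24]
Tree (level-order array): [38, 35, 49, 19, None, 47, None, 2, 34, 44, 48, None, None, 26, None, None, None, None, None, 22, None, None, 24]
Rule: An internal node has at least one child.
Per-node child counts:
  node 38: 2 child(ren)
  node 35: 1 child(ren)
  node 19: 2 child(ren)
  node 2: 0 child(ren)
  node 34: 1 child(ren)
  node 26: 1 child(ren)
  node 22: 1 child(ren)
  node 24: 0 child(ren)
  node 49: 1 child(ren)
  node 47: 2 child(ren)
  node 44: 0 child(ren)
  node 48: 0 child(ren)
Matching nodes: [38, 35, 19, 34, 26, 22, 49, 47]
Count of internal (non-leaf) nodes: 8


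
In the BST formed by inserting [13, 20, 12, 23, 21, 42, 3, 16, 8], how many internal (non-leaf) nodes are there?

Tree built from: [13, 20, 12, 23, 21, 42, 3, 16, 8]
Tree (level-order array): [13, 12, 20, 3, None, 16, 23, None, 8, None, None, 21, 42]
Rule: An internal node has at least one child.
Per-node child counts:
  node 13: 2 child(ren)
  node 12: 1 child(ren)
  node 3: 1 child(ren)
  node 8: 0 child(ren)
  node 20: 2 child(ren)
  node 16: 0 child(ren)
  node 23: 2 child(ren)
  node 21: 0 child(ren)
  node 42: 0 child(ren)
Matching nodes: [13, 12, 3, 20, 23]
Count of internal (non-leaf) nodes: 5


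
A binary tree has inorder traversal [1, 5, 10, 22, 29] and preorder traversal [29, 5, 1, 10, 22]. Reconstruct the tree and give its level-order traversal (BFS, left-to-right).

Inorder:  [1, 5, 10, 22, 29]
Preorder: [29, 5, 1, 10, 22]
Algorithm: preorder visits root first, so consume preorder in order;
for each root, split the current inorder slice at that value into
left-subtree inorder and right-subtree inorder, then recurse.
Recursive splits:
  root=29; inorder splits into left=[1, 5, 10, 22], right=[]
  root=5; inorder splits into left=[1], right=[10, 22]
  root=1; inorder splits into left=[], right=[]
  root=10; inorder splits into left=[], right=[22]
  root=22; inorder splits into left=[], right=[]
Reconstructed level-order: [29, 5, 1, 10, 22]


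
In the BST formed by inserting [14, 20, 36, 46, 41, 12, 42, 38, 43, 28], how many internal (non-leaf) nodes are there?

Tree built from: [14, 20, 36, 46, 41, 12, 42, 38, 43, 28]
Tree (level-order array): [14, 12, 20, None, None, None, 36, 28, 46, None, None, 41, None, 38, 42, None, None, None, 43]
Rule: An internal node has at least one child.
Per-node child counts:
  node 14: 2 child(ren)
  node 12: 0 child(ren)
  node 20: 1 child(ren)
  node 36: 2 child(ren)
  node 28: 0 child(ren)
  node 46: 1 child(ren)
  node 41: 2 child(ren)
  node 38: 0 child(ren)
  node 42: 1 child(ren)
  node 43: 0 child(ren)
Matching nodes: [14, 20, 36, 46, 41, 42]
Count of internal (non-leaf) nodes: 6


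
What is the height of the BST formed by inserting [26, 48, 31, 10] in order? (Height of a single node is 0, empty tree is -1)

Insertion order: [26, 48, 31, 10]
Tree (level-order array): [26, 10, 48, None, None, 31]
Compute height bottom-up (empty subtree = -1):
  height(10) = 1 + max(-1, -1) = 0
  height(31) = 1 + max(-1, -1) = 0
  height(48) = 1 + max(0, -1) = 1
  height(26) = 1 + max(0, 1) = 2
Height = 2


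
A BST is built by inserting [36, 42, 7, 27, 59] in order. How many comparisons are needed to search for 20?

Search path for 20: 36 -> 7 -> 27
Found: False
Comparisons: 3


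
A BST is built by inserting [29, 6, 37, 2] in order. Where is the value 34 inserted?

Starting tree (level order): [29, 6, 37, 2]
Insertion path: 29 -> 37
Result: insert 34 as left child of 37
Final tree (level order): [29, 6, 37, 2, None, 34]


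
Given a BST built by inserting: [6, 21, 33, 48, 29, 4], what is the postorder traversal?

Tree insertion order: [6, 21, 33, 48, 29, 4]
Tree (level-order array): [6, 4, 21, None, None, None, 33, 29, 48]
Postorder traversal: [4, 29, 48, 33, 21, 6]


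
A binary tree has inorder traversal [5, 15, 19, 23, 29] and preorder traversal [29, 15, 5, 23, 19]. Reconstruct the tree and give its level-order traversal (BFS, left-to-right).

Inorder:  [5, 15, 19, 23, 29]
Preorder: [29, 15, 5, 23, 19]
Algorithm: preorder visits root first, so consume preorder in order;
for each root, split the current inorder slice at that value into
left-subtree inorder and right-subtree inorder, then recurse.
Recursive splits:
  root=29; inorder splits into left=[5, 15, 19, 23], right=[]
  root=15; inorder splits into left=[5], right=[19, 23]
  root=5; inorder splits into left=[], right=[]
  root=23; inorder splits into left=[19], right=[]
  root=19; inorder splits into left=[], right=[]
Reconstructed level-order: [29, 15, 5, 23, 19]


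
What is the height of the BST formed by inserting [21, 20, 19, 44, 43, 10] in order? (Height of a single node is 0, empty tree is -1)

Insertion order: [21, 20, 19, 44, 43, 10]
Tree (level-order array): [21, 20, 44, 19, None, 43, None, 10]
Compute height bottom-up (empty subtree = -1):
  height(10) = 1 + max(-1, -1) = 0
  height(19) = 1 + max(0, -1) = 1
  height(20) = 1 + max(1, -1) = 2
  height(43) = 1 + max(-1, -1) = 0
  height(44) = 1 + max(0, -1) = 1
  height(21) = 1 + max(2, 1) = 3
Height = 3


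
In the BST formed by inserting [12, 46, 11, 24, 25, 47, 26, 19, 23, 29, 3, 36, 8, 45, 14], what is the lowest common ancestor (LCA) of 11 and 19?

Tree insertion order: [12, 46, 11, 24, 25, 47, 26, 19, 23, 29, 3, 36, 8, 45, 14]
Tree (level-order array): [12, 11, 46, 3, None, 24, 47, None, 8, 19, 25, None, None, None, None, 14, 23, None, 26, None, None, None, None, None, 29, None, 36, None, 45]
In a BST, the LCA of p=11, q=19 is the first node v on the
root-to-leaf path with p <= v <= q (go left if both < v, right if both > v).
Walk from root:
  at 12: 11 <= 12 <= 19, this is the LCA
LCA = 12


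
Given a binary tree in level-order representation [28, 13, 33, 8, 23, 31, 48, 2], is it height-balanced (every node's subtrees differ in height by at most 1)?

Tree (level-order array): [28, 13, 33, 8, 23, 31, 48, 2]
Definition: a tree is height-balanced if, at every node, |h(left) - h(right)| <= 1 (empty subtree has height -1).
Bottom-up per-node check:
  node 2: h_left=-1, h_right=-1, diff=0 [OK], height=0
  node 8: h_left=0, h_right=-1, diff=1 [OK], height=1
  node 23: h_left=-1, h_right=-1, diff=0 [OK], height=0
  node 13: h_left=1, h_right=0, diff=1 [OK], height=2
  node 31: h_left=-1, h_right=-1, diff=0 [OK], height=0
  node 48: h_left=-1, h_right=-1, diff=0 [OK], height=0
  node 33: h_left=0, h_right=0, diff=0 [OK], height=1
  node 28: h_left=2, h_right=1, diff=1 [OK], height=3
All nodes satisfy the balance condition.
Result: Balanced


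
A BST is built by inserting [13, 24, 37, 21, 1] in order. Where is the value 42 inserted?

Starting tree (level order): [13, 1, 24, None, None, 21, 37]
Insertion path: 13 -> 24 -> 37
Result: insert 42 as right child of 37
Final tree (level order): [13, 1, 24, None, None, 21, 37, None, None, None, 42]


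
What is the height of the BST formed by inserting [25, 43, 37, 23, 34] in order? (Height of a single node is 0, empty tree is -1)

Insertion order: [25, 43, 37, 23, 34]
Tree (level-order array): [25, 23, 43, None, None, 37, None, 34]
Compute height bottom-up (empty subtree = -1):
  height(23) = 1 + max(-1, -1) = 0
  height(34) = 1 + max(-1, -1) = 0
  height(37) = 1 + max(0, -1) = 1
  height(43) = 1 + max(1, -1) = 2
  height(25) = 1 + max(0, 2) = 3
Height = 3


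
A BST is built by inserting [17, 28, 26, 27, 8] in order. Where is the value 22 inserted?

Starting tree (level order): [17, 8, 28, None, None, 26, None, None, 27]
Insertion path: 17 -> 28 -> 26
Result: insert 22 as left child of 26
Final tree (level order): [17, 8, 28, None, None, 26, None, 22, 27]


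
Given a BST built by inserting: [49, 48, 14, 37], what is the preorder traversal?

Tree insertion order: [49, 48, 14, 37]
Tree (level-order array): [49, 48, None, 14, None, None, 37]
Preorder traversal: [49, 48, 14, 37]


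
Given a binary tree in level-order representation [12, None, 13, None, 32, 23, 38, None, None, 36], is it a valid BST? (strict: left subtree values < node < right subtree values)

Level-order array: [12, None, 13, None, 32, 23, 38, None, None, 36]
Validate using subtree bounds (lo, hi): at each node, require lo < value < hi,
then recurse left with hi=value and right with lo=value.
Preorder trace (stopping at first violation):
  at node 12 with bounds (-inf, +inf): OK
  at node 13 with bounds (12, +inf): OK
  at node 32 with bounds (13, +inf): OK
  at node 23 with bounds (13, 32): OK
  at node 38 with bounds (32, +inf): OK
  at node 36 with bounds (32, 38): OK
No violation found at any node.
Result: Valid BST


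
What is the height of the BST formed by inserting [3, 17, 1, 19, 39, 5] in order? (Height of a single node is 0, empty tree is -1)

Insertion order: [3, 17, 1, 19, 39, 5]
Tree (level-order array): [3, 1, 17, None, None, 5, 19, None, None, None, 39]
Compute height bottom-up (empty subtree = -1):
  height(1) = 1 + max(-1, -1) = 0
  height(5) = 1 + max(-1, -1) = 0
  height(39) = 1 + max(-1, -1) = 0
  height(19) = 1 + max(-1, 0) = 1
  height(17) = 1 + max(0, 1) = 2
  height(3) = 1 + max(0, 2) = 3
Height = 3


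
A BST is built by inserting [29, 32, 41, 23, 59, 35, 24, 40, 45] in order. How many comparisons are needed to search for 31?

Search path for 31: 29 -> 32
Found: False
Comparisons: 2


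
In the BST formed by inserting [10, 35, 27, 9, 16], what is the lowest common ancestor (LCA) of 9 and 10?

Tree insertion order: [10, 35, 27, 9, 16]
Tree (level-order array): [10, 9, 35, None, None, 27, None, 16]
In a BST, the LCA of p=9, q=10 is the first node v on the
root-to-leaf path with p <= v <= q (go left if both < v, right if both > v).
Walk from root:
  at 10: 9 <= 10 <= 10, this is the LCA
LCA = 10


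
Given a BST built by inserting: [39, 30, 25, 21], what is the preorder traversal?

Tree insertion order: [39, 30, 25, 21]
Tree (level-order array): [39, 30, None, 25, None, 21]
Preorder traversal: [39, 30, 25, 21]


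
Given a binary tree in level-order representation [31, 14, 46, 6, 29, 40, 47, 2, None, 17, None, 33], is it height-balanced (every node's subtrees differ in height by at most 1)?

Tree (level-order array): [31, 14, 46, 6, 29, 40, 47, 2, None, 17, None, 33]
Definition: a tree is height-balanced if, at every node, |h(left) - h(right)| <= 1 (empty subtree has height -1).
Bottom-up per-node check:
  node 2: h_left=-1, h_right=-1, diff=0 [OK], height=0
  node 6: h_left=0, h_right=-1, diff=1 [OK], height=1
  node 17: h_left=-1, h_right=-1, diff=0 [OK], height=0
  node 29: h_left=0, h_right=-1, diff=1 [OK], height=1
  node 14: h_left=1, h_right=1, diff=0 [OK], height=2
  node 33: h_left=-1, h_right=-1, diff=0 [OK], height=0
  node 40: h_left=0, h_right=-1, diff=1 [OK], height=1
  node 47: h_left=-1, h_right=-1, diff=0 [OK], height=0
  node 46: h_left=1, h_right=0, diff=1 [OK], height=2
  node 31: h_left=2, h_right=2, diff=0 [OK], height=3
All nodes satisfy the balance condition.
Result: Balanced


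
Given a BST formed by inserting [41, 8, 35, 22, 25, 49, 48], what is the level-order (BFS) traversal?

Tree insertion order: [41, 8, 35, 22, 25, 49, 48]
Tree (level-order array): [41, 8, 49, None, 35, 48, None, 22, None, None, None, None, 25]
BFS from the root, enqueuing left then right child of each popped node:
  queue [41] -> pop 41, enqueue [8, 49], visited so far: [41]
  queue [8, 49] -> pop 8, enqueue [35], visited so far: [41, 8]
  queue [49, 35] -> pop 49, enqueue [48], visited so far: [41, 8, 49]
  queue [35, 48] -> pop 35, enqueue [22], visited so far: [41, 8, 49, 35]
  queue [48, 22] -> pop 48, enqueue [none], visited so far: [41, 8, 49, 35, 48]
  queue [22] -> pop 22, enqueue [25], visited so far: [41, 8, 49, 35, 48, 22]
  queue [25] -> pop 25, enqueue [none], visited so far: [41, 8, 49, 35, 48, 22, 25]
Result: [41, 8, 49, 35, 48, 22, 25]


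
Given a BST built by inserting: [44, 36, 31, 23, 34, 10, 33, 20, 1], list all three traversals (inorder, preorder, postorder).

Tree insertion order: [44, 36, 31, 23, 34, 10, 33, 20, 1]
Tree (level-order array): [44, 36, None, 31, None, 23, 34, 10, None, 33, None, 1, 20]
Inorder (L, root, R): [1, 10, 20, 23, 31, 33, 34, 36, 44]
Preorder (root, L, R): [44, 36, 31, 23, 10, 1, 20, 34, 33]
Postorder (L, R, root): [1, 20, 10, 23, 33, 34, 31, 36, 44]


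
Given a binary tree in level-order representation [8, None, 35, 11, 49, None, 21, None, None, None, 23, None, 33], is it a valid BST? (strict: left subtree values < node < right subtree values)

Level-order array: [8, None, 35, 11, 49, None, 21, None, None, None, 23, None, 33]
Validate using subtree bounds (lo, hi): at each node, require lo < value < hi,
then recurse left with hi=value and right with lo=value.
Preorder trace (stopping at first violation):
  at node 8 with bounds (-inf, +inf): OK
  at node 35 with bounds (8, +inf): OK
  at node 11 with bounds (8, 35): OK
  at node 21 with bounds (11, 35): OK
  at node 23 with bounds (21, 35): OK
  at node 33 with bounds (23, 35): OK
  at node 49 with bounds (35, +inf): OK
No violation found at any node.
Result: Valid BST


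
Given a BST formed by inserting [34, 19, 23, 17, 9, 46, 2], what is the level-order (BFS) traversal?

Tree insertion order: [34, 19, 23, 17, 9, 46, 2]
Tree (level-order array): [34, 19, 46, 17, 23, None, None, 9, None, None, None, 2]
BFS from the root, enqueuing left then right child of each popped node:
  queue [34] -> pop 34, enqueue [19, 46], visited so far: [34]
  queue [19, 46] -> pop 19, enqueue [17, 23], visited so far: [34, 19]
  queue [46, 17, 23] -> pop 46, enqueue [none], visited so far: [34, 19, 46]
  queue [17, 23] -> pop 17, enqueue [9], visited so far: [34, 19, 46, 17]
  queue [23, 9] -> pop 23, enqueue [none], visited so far: [34, 19, 46, 17, 23]
  queue [9] -> pop 9, enqueue [2], visited so far: [34, 19, 46, 17, 23, 9]
  queue [2] -> pop 2, enqueue [none], visited so far: [34, 19, 46, 17, 23, 9, 2]
Result: [34, 19, 46, 17, 23, 9, 2]


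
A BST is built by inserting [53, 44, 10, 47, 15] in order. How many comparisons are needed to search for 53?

Search path for 53: 53
Found: True
Comparisons: 1


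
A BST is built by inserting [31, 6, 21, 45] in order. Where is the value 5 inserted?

Starting tree (level order): [31, 6, 45, None, 21]
Insertion path: 31 -> 6
Result: insert 5 as left child of 6
Final tree (level order): [31, 6, 45, 5, 21]


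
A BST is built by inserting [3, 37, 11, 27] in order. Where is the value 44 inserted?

Starting tree (level order): [3, None, 37, 11, None, None, 27]
Insertion path: 3 -> 37
Result: insert 44 as right child of 37
Final tree (level order): [3, None, 37, 11, 44, None, 27]


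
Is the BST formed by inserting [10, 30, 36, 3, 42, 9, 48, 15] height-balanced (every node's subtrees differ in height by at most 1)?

Tree (level-order array): [10, 3, 30, None, 9, 15, 36, None, None, None, None, None, 42, None, 48]
Definition: a tree is height-balanced if, at every node, |h(left) - h(right)| <= 1 (empty subtree has height -1).
Bottom-up per-node check:
  node 9: h_left=-1, h_right=-1, diff=0 [OK], height=0
  node 3: h_left=-1, h_right=0, diff=1 [OK], height=1
  node 15: h_left=-1, h_right=-1, diff=0 [OK], height=0
  node 48: h_left=-1, h_right=-1, diff=0 [OK], height=0
  node 42: h_left=-1, h_right=0, diff=1 [OK], height=1
  node 36: h_left=-1, h_right=1, diff=2 [FAIL (|-1-1|=2 > 1)], height=2
  node 30: h_left=0, h_right=2, diff=2 [FAIL (|0-2|=2 > 1)], height=3
  node 10: h_left=1, h_right=3, diff=2 [FAIL (|1-3|=2 > 1)], height=4
Node 36 violates the condition: |-1 - 1| = 2 > 1.
Result: Not balanced


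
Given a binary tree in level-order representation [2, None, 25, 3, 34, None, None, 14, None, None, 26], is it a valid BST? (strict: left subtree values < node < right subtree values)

Level-order array: [2, None, 25, 3, 34, None, None, 14, None, None, 26]
Validate using subtree bounds (lo, hi): at each node, require lo < value < hi,
then recurse left with hi=value and right with lo=value.
Preorder trace (stopping at first violation):
  at node 2 with bounds (-inf, +inf): OK
  at node 25 with bounds (2, +inf): OK
  at node 3 with bounds (2, 25): OK
  at node 34 with bounds (25, +inf): OK
  at node 14 with bounds (25, 34): VIOLATION
Node 14 violates its bound: not (25 < 14 < 34).
Result: Not a valid BST


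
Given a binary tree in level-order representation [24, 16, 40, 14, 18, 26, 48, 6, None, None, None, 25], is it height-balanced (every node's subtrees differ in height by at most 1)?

Tree (level-order array): [24, 16, 40, 14, 18, 26, 48, 6, None, None, None, 25]
Definition: a tree is height-balanced if, at every node, |h(left) - h(right)| <= 1 (empty subtree has height -1).
Bottom-up per-node check:
  node 6: h_left=-1, h_right=-1, diff=0 [OK], height=0
  node 14: h_left=0, h_right=-1, diff=1 [OK], height=1
  node 18: h_left=-1, h_right=-1, diff=0 [OK], height=0
  node 16: h_left=1, h_right=0, diff=1 [OK], height=2
  node 25: h_left=-1, h_right=-1, diff=0 [OK], height=0
  node 26: h_left=0, h_right=-1, diff=1 [OK], height=1
  node 48: h_left=-1, h_right=-1, diff=0 [OK], height=0
  node 40: h_left=1, h_right=0, diff=1 [OK], height=2
  node 24: h_left=2, h_right=2, diff=0 [OK], height=3
All nodes satisfy the balance condition.
Result: Balanced


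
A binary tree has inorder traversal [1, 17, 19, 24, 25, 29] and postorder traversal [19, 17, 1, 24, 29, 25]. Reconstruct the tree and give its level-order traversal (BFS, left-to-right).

Inorder:   [1, 17, 19, 24, 25, 29]
Postorder: [19, 17, 1, 24, 29, 25]
Algorithm: postorder visits root last, so walk postorder right-to-left;
each value is the root of the current inorder slice — split it at that
value, recurse on the right subtree first, then the left.
Recursive splits:
  root=25; inorder splits into left=[1, 17, 19, 24], right=[29]
  root=29; inorder splits into left=[], right=[]
  root=24; inorder splits into left=[1, 17, 19], right=[]
  root=1; inorder splits into left=[], right=[17, 19]
  root=17; inorder splits into left=[], right=[19]
  root=19; inorder splits into left=[], right=[]
Reconstructed level-order: [25, 24, 29, 1, 17, 19]


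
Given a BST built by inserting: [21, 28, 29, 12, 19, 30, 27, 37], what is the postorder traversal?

Tree insertion order: [21, 28, 29, 12, 19, 30, 27, 37]
Tree (level-order array): [21, 12, 28, None, 19, 27, 29, None, None, None, None, None, 30, None, 37]
Postorder traversal: [19, 12, 27, 37, 30, 29, 28, 21]


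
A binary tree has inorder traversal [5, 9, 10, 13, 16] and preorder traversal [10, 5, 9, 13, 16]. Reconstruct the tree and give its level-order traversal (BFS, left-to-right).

Inorder:  [5, 9, 10, 13, 16]
Preorder: [10, 5, 9, 13, 16]
Algorithm: preorder visits root first, so consume preorder in order;
for each root, split the current inorder slice at that value into
left-subtree inorder and right-subtree inorder, then recurse.
Recursive splits:
  root=10; inorder splits into left=[5, 9], right=[13, 16]
  root=5; inorder splits into left=[], right=[9]
  root=9; inorder splits into left=[], right=[]
  root=13; inorder splits into left=[], right=[16]
  root=16; inorder splits into left=[], right=[]
Reconstructed level-order: [10, 5, 13, 9, 16]


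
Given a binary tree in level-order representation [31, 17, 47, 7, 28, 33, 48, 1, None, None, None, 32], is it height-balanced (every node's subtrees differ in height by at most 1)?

Tree (level-order array): [31, 17, 47, 7, 28, 33, 48, 1, None, None, None, 32]
Definition: a tree is height-balanced if, at every node, |h(left) - h(right)| <= 1 (empty subtree has height -1).
Bottom-up per-node check:
  node 1: h_left=-1, h_right=-1, diff=0 [OK], height=0
  node 7: h_left=0, h_right=-1, diff=1 [OK], height=1
  node 28: h_left=-1, h_right=-1, diff=0 [OK], height=0
  node 17: h_left=1, h_right=0, diff=1 [OK], height=2
  node 32: h_left=-1, h_right=-1, diff=0 [OK], height=0
  node 33: h_left=0, h_right=-1, diff=1 [OK], height=1
  node 48: h_left=-1, h_right=-1, diff=0 [OK], height=0
  node 47: h_left=1, h_right=0, diff=1 [OK], height=2
  node 31: h_left=2, h_right=2, diff=0 [OK], height=3
All nodes satisfy the balance condition.
Result: Balanced


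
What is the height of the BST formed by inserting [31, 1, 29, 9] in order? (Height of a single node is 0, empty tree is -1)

Insertion order: [31, 1, 29, 9]
Tree (level-order array): [31, 1, None, None, 29, 9]
Compute height bottom-up (empty subtree = -1):
  height(9) = 1 + max(-1, -1) = 0
  height(29) = 1 + max(0, -1) = 1
  height(1) = 1 + max(-1, 1) = 2
  height(31) = 1 + max(2, -1) = 3
Height = 3


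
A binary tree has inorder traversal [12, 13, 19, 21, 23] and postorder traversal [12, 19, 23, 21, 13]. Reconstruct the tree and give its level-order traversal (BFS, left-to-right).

Inorder:   [12, 13, 19, 21, 23]
Postorder: [12, 19, 23, 21, 13]
Algorithm: postorder visits root last, so walk postorder right-to-left;
each value is the root of the current inorder slice — split it at that
value, recurse on the right subtree first, then the left.
Recursive splits:
  root=13; inorder splits into left=[12], right=[19, 21, 23]
  root=21; inorder splits into left=[19], right=[23]
  root=23; inorder splits into left=[], right=[]
  root=19; inorder splits into left=[], right=[]
  root=12; inorder splits into left=[], right=[]
Reconstructed level-order: [13, 12, 21, 19, 23]


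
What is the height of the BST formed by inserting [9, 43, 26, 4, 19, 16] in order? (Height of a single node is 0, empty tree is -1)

Insertion order: [9, 43, 26, 4, 19, 16]
Tree (level-order array): [9, 4, 43, None, None, 26, None, 19, None, 16]
Compute height bottom-up (empty subtree = -1):
  height(4) = 1 + max(-1, -1) = 0
  height(16) = 1 + max(-1, -1) = 0
  height(19) = 1 + max(0, -1) = 1
  height(26) = 1 + max(1, -1) = 2
  height(43) = 1 + max(2, -1) = 3
  height(9) = 1 + max(0, 3) = 4
Height = 4


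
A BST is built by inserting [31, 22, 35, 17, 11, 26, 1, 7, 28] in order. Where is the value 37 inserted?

Starting tree (level order): [31, 22, 35, 17, 26, None, None, 11, None, None, 28, 1, None, None, None, None, 7]
Insertion path: 31 -> 35
Result: insert 37 as right child of 35
Final tree (level order): [31, 22, 35, 17, 26, None, 37, 11, None, None, 28, None, None, 1, None, None, None, None, 7]


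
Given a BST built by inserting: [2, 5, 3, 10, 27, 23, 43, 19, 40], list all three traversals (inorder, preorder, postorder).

Tree insertion order: [2, 5, 3, 10, 27, 23, 43, 19, 40]
Tree (level-order array): [2, None, 5, 3, 10, None, None, None, 27, 23, 43, 19, None, 40]
Inorder (L, root, R): [2, 3, 5, 10, 19, 23, 27, 40, 43]
Preorder (root, L, R): [2, 5, 3, 10, 27, 23, 19, 43, 40]
Postorder (L, R, root): [3, 19, 23, 40, 43, 27, 10, 5, 2]


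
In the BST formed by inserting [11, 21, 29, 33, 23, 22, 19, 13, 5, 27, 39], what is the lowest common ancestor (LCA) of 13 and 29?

Tree insertion order: [11, 21, 29, 33, 23, 22, 19, 13, 5, 27, 39]
Tree (level-order array): [11, 5, 21, None, None, 19, 29, 13, None, 23, 33, None, None, 22, 27, None, 39]
In a BST, the LCA of p=13, q=29 is the first node v on the
root-to-leaf path with p <= v <= q (go left if both < v, right if both > v).
Walk from root:
  at 11: both 13 and 29 > 11, go right
  at 21: 13 <= 21 <= 29, this is the LCA
LCA = 21


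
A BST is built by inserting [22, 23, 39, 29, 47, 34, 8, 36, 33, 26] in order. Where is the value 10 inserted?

Starting tree (level order): [22, 8, 23, None, None, None, 39, 29, 47, 26, 34, None, None, None, None, 33, 36]
Insertion path: 22 -> 8
Result: insert 10 as right child of 8
Final tree (level order): [22, 8, 23, None, 10, None, 39, None, None, 29, 47, 26, 34, None, None, None, None, 33, 36]


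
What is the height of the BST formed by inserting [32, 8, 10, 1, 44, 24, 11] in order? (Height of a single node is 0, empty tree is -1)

Insertion order: [32, 8, 10, 1, 44, 24, 11]
Tree (level-order array): [32, 8, 44, 1, 10, None, None, None, None, None, 24, 11]
Compute height bottom-up (empty subtree = -1):
  height(1) = 1 + max(-1, -1) = 0
  height(11) = 1 + max(-1, -1) = 0
  height(24) = 1 + max(0, -1) = 1
  height(10) = 1 + max(-1, 1) = 2
  height(8) = 1 + max(0, 2) = 3
  height(44) = 1 + max(-1, -1) = 0
  height(32) = 1 + max(3, 0) = 4
Height = 4


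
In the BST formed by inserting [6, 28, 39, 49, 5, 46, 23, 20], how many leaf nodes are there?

Tree built from: [6, 28, 39, 49, 5, 46, 23, 20]
Tree (level-order array): [6, 5, 28, None, None, 23, 39, 20, None, None, 49, None, None, 46]
Rule: A leaf has 0 children.
Per-node child counts:
  node 6: 2 child(ren)
  node 5: 0 child(ren)
  node 28: 2 child(ren)
  node 23: 1 child(ren)
  node 20: 0 child(ren)
  node 39: 1 child(ren)
  node 49: 1 child(ren)
  node 46: 0 child(ren)
Matching nodes: [5, 20, 46]
Count of leaf nodes: 3


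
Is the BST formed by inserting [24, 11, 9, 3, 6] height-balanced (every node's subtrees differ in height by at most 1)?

Tree (level-order array): [24, 11, None, 9, None, 3, None, None, 6]
Definition: a tree is height-balanced if, at every node, |h(left) - h(right)| <= 1 (empty subtree has height -1).
Bottom-up per-node check:
  node 6: h_left=-1, h_right=-1, diff=0 [OK], height=0
  node 3: h_left=-1, h_right=0, diff=1 [OK], height=1
  node 9: h_left=1, h_right=-1, diff=2 [FAIL (|1--1|=2 > 1)], height=2
  node 11: h_left=2, h_right=-1, diff=3 [FAIL (|2--1|=3 > 1)], height=3
  node 24: h_left=3, h_right=-1, diff=4 [FAIL (|3--1|=4 > 1)], height=4
Node 9 violates the condition: |1 - -1| = 2 > 1.
Result: Not balanced


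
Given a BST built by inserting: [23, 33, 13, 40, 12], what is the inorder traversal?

Tree insertion order: [23, 33, 13, 40, 12]
Tree (level-order array): [23, 13, 33, 12, None, None, 40]
Inorder traversal: [12, 13, 23, 33, 40]


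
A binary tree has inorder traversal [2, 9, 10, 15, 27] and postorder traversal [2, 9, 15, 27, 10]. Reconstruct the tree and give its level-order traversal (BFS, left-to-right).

Inorder:   [2, 9, 10, 15, 27]
Postorder: [2, 9, 15, 27, 10]
Algorithm: postorder visits root last, so walk postorder right-to-left;
each value is the root of the current inorder slice — split it at that
value, recurse on the right subtree first, then the left.
Recursive splits:
  root=10; inorder splits into left=[2, 9], right=[15, 27]
  root=27; inorder splits into left=[15], right=[]
  root=15; inorder splits into left=[], right=[]
  root=9; inorder splits into left=[2], right=[]
  root=2; inorder splits into left=[], right=[]
Reconstructed level-order: [10, 9, 27, 2, 15]


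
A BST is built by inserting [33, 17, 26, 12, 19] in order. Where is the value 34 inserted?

Starting tree (level order): [33, 17, None, 12, 26, None, None, 19]
Insertion path: 33
Result: insert 34 as right child of 33
Final tree (level order): [33, 17, 34, 12, 26, None, None, None, None, 19]


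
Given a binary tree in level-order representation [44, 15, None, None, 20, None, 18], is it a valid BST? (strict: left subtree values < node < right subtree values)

Level-order array: [44, 15, None, None, 20, None, 18]
Validate using subtree bounds (lo, hi): at each node, require lo < value < hi,
then recurse left with hi=value and right with lo=value.
Preorder trace (stopping at first violation):
  at node 44 with bounds (-inf, +inf): OK
  at node 15 with bounds (-inf, 44): OK
  at node 20 with bounds (15, 44): OK
  at node 18 with bounds (20, 44): VIOLATION
Node 18 violates its bound: not (20 < 18 < 44).
Result: Not a valid BST


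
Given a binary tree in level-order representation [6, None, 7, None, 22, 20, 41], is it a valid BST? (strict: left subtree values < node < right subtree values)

Level-order array: [6, None, 7, None, 22, 20, 41]
Validate using subtree bounds (lo, hi): at each node, require lo < value < hi,
then recurse left with hi=value and right with lo=value.
Preorder trace (stopping at first violation):
  at node 6 with bounds (-inf, +inf): OK
  at node 7 with bounds (6, +inf): OK
  at node 22 with bounds (7, +inf): OK
  at node 20 with bounds (7, 22): OK
  at node 41 with bounds (22, +inf): OK
No violation found at any node.
Result: Valid BST


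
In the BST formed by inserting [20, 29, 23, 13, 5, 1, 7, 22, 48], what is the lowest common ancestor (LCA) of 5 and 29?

Tree insertion order: [20, 29, 23, 13, 5, 1, 7, 22, 48]
Tree (level-order array): [20, 13, 29, 5, None, 23, 48, 1, 7, 22]
In a BST, the LCA of p=5, q=29 is the first node v on the
root-to-leaf path with p <= v <= q (go left if both < v, right if both > v).
Walk from root:
  at 20: 5 <= 20 <= 29, this is the LCA
LCA = 20


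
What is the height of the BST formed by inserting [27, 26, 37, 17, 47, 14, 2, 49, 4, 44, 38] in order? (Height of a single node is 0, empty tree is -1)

Insertion order: [27, 26, 37, 17, 47, 14, 2, 49, 4, 44, 38]
Tree (level-order array): [27, 26, 37, 17, None, None, 47, 14, None, 44, 49, 2, None, 38, None, None, None, None, 4]
Compute height bottom-up (empty subtree = -1):
  height(4) = 1 + max(-1, -1) = 0
  height(2) = 1 + max(-1, 0) = 1
  height(14) = 1 + max(1, -1) = 2
  height(17) = 1 + max(2, -1) = 3
  height(26) = 1 + max(3, -1) = 4
  height(38) = 1 + max(-1, -1) = 0
  height(44) = 1 + max(0, -1) = 1
  height(49) = 1 + max(-1, -1) = 0
  height(47) = 1 + max(1, 0) = 2
  height(37) = 1 + max(-1, 2) = 3
  height(27) = 1 + max(4, 3) = 5
Height = 5


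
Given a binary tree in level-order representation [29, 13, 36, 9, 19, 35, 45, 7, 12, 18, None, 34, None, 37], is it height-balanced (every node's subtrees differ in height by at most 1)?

Tree (level-order array): [29, 13, 36, 9, 19, 35, 45, 7, 12, 18, None, 34, None, 37]
Definition: a tree is height-balanced if, at every node, |h(left) - h(right)| <= 1 (empty subtree has height -1).
Bottom-up per-node check:
  node 7: h_left=-1, h_right=-1, diff=0 [OK], height=0
  node 12: h_left=-1, h_right=-1, diff=0 [OK], height=0
  node 9: h_left=0, h_right=0, diff=0 [OK], height=1
  node 18: h_left=-1, h_right=-1, diff=0 [OK], height=0
  node 19: h_left=0, h_right=-1, diff=1 [OK], height=1
  node 13: h_left=1, h_right=1, diff=0 [OK], height=2
  node 34: h_left=-1, h_right=-1, diff=0 [OK], height=0
  node 35: h_left=0, h_right=-1, diff=1 [OK], height=1
  node 37: h_left=-1, h_right=-1, diff=0 [OK], height=0
  node 45: h_left=0, h_right=-1, diff=1 [OK], height=1
  node 36: h_left=1, h_right=1, diff=0 [OK], height=2
  node 29: h_left=2, h_right=2, diff=0 [OK], height=3
All nodes satisfy the balance condition.
Result: Balanced


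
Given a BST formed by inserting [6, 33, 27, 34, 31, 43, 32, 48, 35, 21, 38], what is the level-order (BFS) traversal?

Tree insertion order: [6, 33, 27, 34, 31, 43, 32, 48, 35, 21, 38]
Tree (level-order array): [6, None, 33, 27, 34, 21, 31, None, 43, None, None, None, 32, 35, 48, None, None, None, 38]
BFS from the root, enqueuing left then right child of each popped node:
  queue [6] -> pop 6, enqueue [33], visited so far: [6]
  queue [33] -> pop 33, enqueue [27, 34], visited so far: [6, 33]
  queue [27, 34] -> pop 27, enqueue [21, 31], visited so far: [6, 33, 27]
  queue [34, 21, 31] -> pop 34, enqueue [43], visited so far: [6, 33, 27, 34]
  queue [21, 31, 43] -> pop 21, enqueue [none], visited so far: [6, 33, 27, 34, 21]
  queue [31, 43] -> pop 31, enqueue [32], visited so far: [6, 33, 27, 34, 21, 31]
  queue [43, 32] -> pop 43, enqueue [35, 48], visited so far: [6, 33, 27, 34, 21, 31, 43]
  queue [32, 35, 48] -> pop 32, enqueue [none], visited so far: [6, 33, 27, 34, 21, 31, 43, 32]
  queue [35, 48] -> pop 35, enqueue [38], visited so far: [6, 33, 27, 34, 21, 31, 43, 32, 35]
  queue [48, 38] -> pop 48, enqueue [none], visited so far: [6, 33, 27, 34, 21, 31, 43, 32, 35, 48]
  queue [38] -> pop 38, enqueue [none], visited so far: [6, 33, 27, 34, 21, 31, 43, 32, 35, 48, 38]
Result: [6, 33, 27, 34, 21, 31, 43, 32, 35, 48, 38]


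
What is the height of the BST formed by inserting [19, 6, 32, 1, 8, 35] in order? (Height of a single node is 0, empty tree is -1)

Insertion order: [19, 6, 32, 1, 8, 35]
Tree (level-order array): [19, 6, 32, 1, 8, None, 35]
Compute height bottom-up (empty subtree = -1):
  height(1) = 1 + max(-1, -1) = 0
  height(8) = 1 + max(-1, -1) = 0
  height(6) = 1 + max(0, 0) = 1
  height(35) = 1 + max(-1, -1) = 0
  height(32) = 1 + max(-1, 0) = 1
  height(19) = 1 + max(1, 1) = 2
Height = 2


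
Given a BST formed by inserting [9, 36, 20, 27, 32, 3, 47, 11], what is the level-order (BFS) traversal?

Tree insertion order: [9, 36, 20, 27, 32, 3, 47, 11]
Tree (level-order array): [9, 3, 36, None, None, 20, 47, 11, 27, None, None, None, None, None, 32]
BFS from the root, enqueuing left then right child of each popped node:
  queue [9] -> pop 9, enqueue [3, 36], visited so far: [9]
  queue [3, 36] -> pop 3, enqueue [none], visited so far: [9, 3]
  queue [36] -> pop 36, enqueue [20, 47], visited so far: [9, 3, 36]
  queue [20, 47] -> pop 20, enqueue [11, 27], visited so far: [9, 3, 36, 20]
  queue [47, 11, 27] -> pop 47, enqueue [none], visited so far: [9, 3, 36, 20, 47]
  queue [11, 27] -> pop 11, enqueue [none], visited so far: [9, 3, 36, 20, 47, 11]
  queue [27] -> pop 27, enqueue [32], visited so far: [9, 3, 36, 20, 47, 11, 27]
  queue [32] -> pop 32, enqueue [none], visited so far: [9, 3, 36, 20, 47, 11, 27, 32]
Result: [9, 3, 36, 20, 47, 11, 27, 32]


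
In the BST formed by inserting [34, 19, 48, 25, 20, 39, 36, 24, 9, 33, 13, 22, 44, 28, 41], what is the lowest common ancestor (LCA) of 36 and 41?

Tree insertion order: [34, 19, 48, 25, 20, 39, 36, 24, 9, 33, 13, 22, 44, 28, 41]
Tree (level-order array): [34, 19, 48, 9, 25, 39, None, None, 13, 20, 33, 36, 44, None, None, None, 24, 28, None, None, None, 41, None, 22]
In a BST, the LCA of p=36, q=41 is the first node v on the
root-to-leaf path with p <= v <= q (go left if both < v, right if both > v).
Walk from root:
  at 34: both 36 and 41 > 34, go right
  at 48: both 36 and 41 < 48, go left
  at 39: 36 <= 39 <= 41, this is the LCA
LCA = 39


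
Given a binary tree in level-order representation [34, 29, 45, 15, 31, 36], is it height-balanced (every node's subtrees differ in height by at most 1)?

Tree (level-order array): [34, 29, 45, 15, 31, 36]
Definition: a tree is height-balanced if, at every node, |h(left) - h(right)| <= 1 (empty subtree has height -1).
Bottom-up per-node check:
  node 15: h_left=-1, h_right=-1, diff=0 [OK], height=0
  node 31: h_left=-1, h_right=-1, diff=0 [OK], height=0
  node 29: h_left=0, h_right=0, diff=0 [OK], height=1
  node 36: h_left=-1, h_right=-1, diff=0 [OK], height=0
  node 45: h_left=0, h_right=-1, diff=1 [OK], height=1
  node 34: h_left=1, h_right=1, diff=0 [OK], height=2
All nodes satisfy the balance condition.
Result: Balanced


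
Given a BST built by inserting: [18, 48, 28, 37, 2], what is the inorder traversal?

Tree insertion order: [18, 48, 28, 37, 2]
Tree (level-order array): [18, 2, 48, None, None, 28, None, None, 37]
Inorder traversal: [2, 18, 28, 37, 48]
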